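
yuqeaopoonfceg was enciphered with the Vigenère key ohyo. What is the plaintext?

Repeat the key across the ciphertext: ohyoohyoohyooh
y(24)−o(14): 10 → k
u(20)−h(7): 13 → n
q(16)−y(24): -8≡18 → s
e(4)−o(14): -10≡16 → q
a(0)−o(14): -14≡12 → m
o(14)−h(7): 7 → h
p(15)−y(24): -9≡17 → r
o(14)−o(14): 0 → a
o(14)−o(14): 0 → a
n(13)−h(7): 6 → g
f(5)−y(24): -19≡7 → h
c(2)−o(14): -12≡14 → o
e(4)−o(14): -10≡16 → q
g(6)−h(7): -1≡25 → z

knsqmhraaghoqz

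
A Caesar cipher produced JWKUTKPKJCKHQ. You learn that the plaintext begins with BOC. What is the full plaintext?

From the crib: J(9)−B(1)=8, so the shift is 8.
Subtract 8 from each ciphertext letter:
J(9): 9−8=1 → B
W(22): 22−8=14 → O
K(10): 10−8=2 → C
U(20): 20−8=12 → M
T(19): 19−8=11 → L
K(10): 10−8=2 → C
P(15): 15−8=7 → H
K(10): 10−8=2 → C
J(9): 9−8=1 → B
C(2): 2−8=-6≡20 → U
K(10): 10−8=2 → C
H(7): 7−8=-1≡25 → Z
Q(16): 16−8=8 → I

BOCMLCHCBUCZI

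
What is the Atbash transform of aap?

zzk

a(0) → z(25)
a(0) → z(25)
p(15) → k(10)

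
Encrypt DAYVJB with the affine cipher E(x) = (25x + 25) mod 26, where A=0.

WZBEQY

D(3): 25·3+25=100≡22 → W
A(0): 25·0+25=25 → Z
Y(24): 25·24+25=625≡1 → B
V(21): 25·21+25=550≡4 → E
J(9): 25·9+25=250≡16 → Q
B(1): 25·1+25=50≡24 → Y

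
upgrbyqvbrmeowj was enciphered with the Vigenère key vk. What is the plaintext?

zflhgovlghrutmo

Repeat the key across the ciphertext: vkvkvkvkvkvkvkv
u(20)−v(21): -1≡25 → z
p(15)−k(10): 5 → f
g(6)−v(21): -15≡11 → l
r(17)−k(10): 7 → h
b(1)−v(21): -20≡6 → g
y(24)−k(10): 14 → o
q(16)−v(21): -5≡21 → v
v(21)−k(10): 11 → l
b(1)−v(21): -20≡6 → g
r(17)−k(10): 7 → h
m(12)−v(21): -9≡17 → r
e(4)−k(10): -6≡20 → u
o(14)−v(21): -7≡19 → t
w(22)−k(10): 12 → m
j(9)−v(21): -12≡14 → o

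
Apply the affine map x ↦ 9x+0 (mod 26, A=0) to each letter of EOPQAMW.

E(4): 9·4+0=36≡10 → K
O(14): 9·14+0=126≡22 → W
P(15): 9·15+0=135≡5 → F
Q(16): 9·16+0=144≡14 → O
A(0): 9·0+0=0 → A
M(12): 9·12+0=108≡4 → E
W(22): 9·22+0=198≡16 → Q

KWFOAEQ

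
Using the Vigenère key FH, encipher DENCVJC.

Repeat the key across the message: FHFHFHF
D(3)+F(5): 8 → I
E(4)+H(7): 11 → L
N(13)+F(5): 18 → S
C(2)+H(7): 9 → J
V(21)+F(5): 26≡0 → A
J(9)+H(7): 16 → Q
C(2)+F(5): 7 → H

ILSJAQH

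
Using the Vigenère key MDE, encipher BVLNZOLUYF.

Repeat the key across the message: MDEMDEMDEM
B(1)+M(12): 13 → N
V(21)+D(3): 24 → Y
L(11)+E(4): 15 → P
N(13)+M(12): 25 → Z
Z(25)+D(3): 28≡2 → C
O(14)+E(4): 18 → S
L(11)+M(12): 23 → X
U(20)+D(3): 23 → X
Y(24)+E(4): 28≡2 → C
F(5)+M(12): 17 → R

NYPZCSXXCR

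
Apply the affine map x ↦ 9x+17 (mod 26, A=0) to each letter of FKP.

KDW

F(5): 9·5+17=62≡10 → K
K(10): 9·10+17=107≡3 → D
P(15): 9·15+17=152≡22 → W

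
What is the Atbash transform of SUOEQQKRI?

S(18) → H(7)
U(20) → F(5)
O(14) → L(11)
E(4) → V(21)
Q(16) → J(9)
Q(16) → J(9)
K(10) → P(15)
R(17) → I(8)
I(8) → R(17)

HFLVJJPIR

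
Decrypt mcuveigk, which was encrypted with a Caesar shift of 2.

m(12): 12−2=10 → k
c(2): 2−2=0 → a
u(20): 20−2=18 → s
v(21): 21−2=19 → t
e(4): 4−2=2 → c
i(8): 8−2=6 → g
g(6): 6−2=4 → e
k(10): 10−2=8 → i

kastcgei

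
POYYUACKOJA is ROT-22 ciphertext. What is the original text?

TSCCYEGOSNE

P(15): 15−22=-7≡19 → T
O(14): 14−22=-8≡18 → S
Y(24): 24−22=2 → C
Y(24): 24−22=2 → C
U(20): 20−22=-2≡24 → Y
A(0): 0−22=-22≡4 → E
C(2): 2−22=-20≡6 → G
K(10): 10−22=-12≡14 → O
O(14): 14−22=-8≡18 → S
J(9): 9−22=-13≡13 → N
A(0): 0−22=-22≡4 → E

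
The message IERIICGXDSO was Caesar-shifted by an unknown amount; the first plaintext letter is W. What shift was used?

From the crib: I(8)−W(22)=-14≡12, so the shift is 12.

12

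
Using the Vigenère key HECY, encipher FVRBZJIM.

MZTZGNKK

Repeat the key across the message: HECYHECY
F(5)+H(7): 12 → M
V(21)+E(4): 25 → Z
R(17)+C(2): 19 → T
B(1)+Y(24): 25 → Z
Z(25)+H(7): 32≡6 → G
J(9)+E(4): 13 → N
I(8)+C(2): 10 → K
M(12)+Y(24): 36≡10 → K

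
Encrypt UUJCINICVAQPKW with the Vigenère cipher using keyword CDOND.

Repeat the key across the message: CDONDCDONDCDON
U(20)+C(2): 22 → W
U(20)+D(3): 23 → X
J(9)+O(14): 23 → X
C(2)+N(13): 15 → P
I(8)+D(3): 11 → L
N(13)+C(2): 15 → P
I(8)+D(3): 11 → L
C(2)+O(14): 16 → Q
V(21)+N(13): 34≡8 → I
A(0)+D(3): 3 → D
Q(16)+C(2): 18 → S
P(15)+D(3): 18 → S
K(10)+O(14): 24 → Y
W(22)+N(13): 35≡9 → J

WXXPLPLQIDSSYJ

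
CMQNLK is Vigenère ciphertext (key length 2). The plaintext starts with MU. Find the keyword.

QS

Subtract each crib letter from the matching ciphertext letter (mod 26):
C(2)−M(12)=-10≡16 → Q
M(12)−U(20)=-8≡18 → S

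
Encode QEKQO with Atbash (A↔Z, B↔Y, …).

JVPJL

Q(16) → J(9)
E(4) → V(21)
K(10) → P(15)
Q(16) → J(9)
O(14) → L(11)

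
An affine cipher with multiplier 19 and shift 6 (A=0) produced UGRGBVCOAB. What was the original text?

The inverse of 19 mod 26 is 11, since 19·11=209≡1. Apply D(y)=11·(y−6) mod 26:
U(20): 11·(20−6)=154≡24 → Y
G(6): 11·(6−6)=0 → A
R(17): 11·(17−6)=121≡17 → R
G(6): 11·(6−6)=0 → A
B(1): 11·(1−6)=-55≡23 → X
V(21): 11·(21−6)=165≡9 → J
C(2): 11·(2−6)=-44≡8 → I
O(14): 11·(14−6)=88≡10 → K
A(0): 11·(0−6)=-66≡12 → M
B(1): 11·(1−6)=-55≡23 → X

YARAXJIKMX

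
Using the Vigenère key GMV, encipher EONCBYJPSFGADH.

KAIINTPBNLSVJT

Repeat the key across the message: GMVGMVGMVGMVGM
E(4)+G(6): 10 → K
O(14)+M(12): 26≡0 → A
N(13)+V(21): 34≡8 → I
C(2)+G(6): 8 → I
B(1)+M(12): 13 → N
Y(24)+V(21): 45≡19 → T
J(9)+G(6): 15 → P
P(15)+M(12): 27≡1 → B
S(18)+V(21): 39≡13 → N
F(5)+G(6): 11 → L
G(6)+M(12): 18 → S
A(0)+V(21): 21 → V
D(3)+G(6): 9 → J
H(7)+M(12): 19 → T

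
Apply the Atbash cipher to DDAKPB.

D(3) → W(22)
D(3) → W(22)
A(0) → Z(25)
K(10) → P(15)
P(15) → K(10)
B(1) → Y(24)

WWZPKY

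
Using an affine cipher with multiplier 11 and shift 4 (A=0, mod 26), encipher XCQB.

XAYP

X(23): 11·23+4=257≡23 → X
C(2): 11·2+4=26≡0 → A
Q(16): 11·16+4=180≡24 → Y
B(1): 11·1+4=15 → P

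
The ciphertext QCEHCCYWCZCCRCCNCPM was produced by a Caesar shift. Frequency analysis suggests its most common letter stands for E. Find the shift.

The most frequent ciphertext letter is C (appears 9 times).
C is position 2; E is position 4.
Shift = -2≡24.

24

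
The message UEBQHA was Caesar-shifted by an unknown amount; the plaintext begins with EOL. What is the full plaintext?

From the crib: U(20)−E(4)=16, so the shift is 16.
Subtract 16 from each ciphertext letter:
U(20): 20−16=4 → E
E(4): 4−16=-12≡14 → O
B(1): 1−16=-15≡11 → L
Q(16): 16−16=0 → A
H(7): 7−16=-9≡17 → R
A(0): 0−16=-16≡10 → K

EOLARK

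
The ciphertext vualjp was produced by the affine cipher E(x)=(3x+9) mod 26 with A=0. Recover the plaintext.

evxsac

The inverse of 3 mod 26 is 9, since 3·9=27≡1. Apply D(y)=9·(y−9) mod 26:
v(21): 9·(21−9)=108≡4 → e
u(20): 9·(20−9)=99≡21 → v
a(0): 9·(0−9)=-81≡23 → x
l(11): 9·(11−9)=18 → s
j(9): 9·(9−9)=0 → a
p(15): 9·(15−9)=54≡2 → c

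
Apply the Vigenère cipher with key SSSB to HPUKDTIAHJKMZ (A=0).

Repeat the key across the message: SSSBSSSBSSSBS
H(7)+S(18): 25 → Z
P(15)+S(18): 33≡7 → H
U(20)+S(18): 38≡12 → M
K(10)+B(1): 11 → L
D(3)+S(18): 21 → V
T(19)+S(18): 37≡11 → L
I(8)+S(18): 26≡0 → A
A(0)+B(1): 1 → B
H(7)+S(18): 25 → Z
J(9)+S(18): 27≡1 → B
K(10)+S(18): 28≡2 → C
M(12)+B(1): 13 → N
Z(25)+S(18): 43≡17 → R

ZHMLVLABZBCNR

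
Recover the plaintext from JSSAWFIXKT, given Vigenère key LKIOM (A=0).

YIKMKUYPWH

Repeat the key across the ciphertext: LKIOMLKIOM
J(9)−L(11): -2≡24 → Y
S(18)−K(10): 8 → I
S(18)−I(8): 10 → K
A(0)−O(14): -14≡12 → M
W(22)−M(12): 10 → K
F(5)−L(11): -6≡20 → U
I(8)−K(10): -2≡24 → Y
X(23)−I(8): 15 → P
K(10)−O(14): -4≡22 → W
T(19)−M(12): 7 → H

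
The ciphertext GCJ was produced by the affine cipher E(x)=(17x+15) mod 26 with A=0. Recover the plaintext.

BNS

The inverse of 17 mod 26 is 23, since 17·23=391≡1. Apply D(y)=23·(y−15) mod 26:
G(6): 23·(6−15)=-207≡1 → B
C(2): 23·(2−15)=-299≡13 → N
J(9): 23·(9−15)=-138≡18 → S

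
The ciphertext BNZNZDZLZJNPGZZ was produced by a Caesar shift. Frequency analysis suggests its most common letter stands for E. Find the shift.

The most frequent ciphertext letter is Z (appears 6 times).
Z is position 25; E is position 4.
Shift = 21.

21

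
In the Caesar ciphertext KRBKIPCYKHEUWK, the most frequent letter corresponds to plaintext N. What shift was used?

The most frequent ciphertext letter is K (appears 4 times).
K is position 10; N is position 13.
Shift = -3≡23.

23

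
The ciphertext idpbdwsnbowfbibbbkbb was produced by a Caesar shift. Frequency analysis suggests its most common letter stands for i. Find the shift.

19

The most frequent ciphertext letter is b (appears 8 times).
b is position 1; i is position 8.
Shift = -7≡19.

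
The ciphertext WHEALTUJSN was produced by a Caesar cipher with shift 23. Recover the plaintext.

W(22): 22−23=-1≡25 → Z
H(7): 7−23=-16≡10 → K
E(4): 4−23=-19≡7 → H
A(0): 0−23=-23≡3 → D
L(11): 11−23=-12≡14 → O
T(19): 19−23=-4≡22 → W
U(20): 20−23=-3≡23 → X
J(9): 9−23=-14≡12 → M
S(18): 18−23=-5≡21 → V
N(13): 13−23=-10≡16 → Q

ZKHDOWXMVQ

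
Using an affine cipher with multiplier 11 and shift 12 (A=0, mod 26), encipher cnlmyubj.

izdoqyxh

c(2): 11·2+12=34≡8 → i
n(13): 11·13+12=155≡25 → z
l(11): 11·11+12=133≡3 → d
m(12): 11·12+12=144≡14 → o
y(24): 11·24+12=276≡16 → q
u(20): 11·20+12=232≡24 → y
b(1): 11·1+12=23 → x
j(9): 11·9+12=111≡7 → h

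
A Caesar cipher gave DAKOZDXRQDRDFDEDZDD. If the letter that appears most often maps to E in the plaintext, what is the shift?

25

The most frequent ciphertext letter is D (appears 8 times).
D is position 3; E is position 4.
Shift = -1≡25.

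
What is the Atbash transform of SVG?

S(18) → H(7)
V(21) → E(4)
G(6) → T(19)

HET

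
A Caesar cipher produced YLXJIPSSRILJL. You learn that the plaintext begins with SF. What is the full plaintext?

SFRDCJMMLCFDF

From the crib: Y(24)−S(18)=6, so the shift is 6.
Subtract 6 from each ciphertext letter:
Y(24): 24−6=18 → S
L(11): 11−6=5 → F
X(23): 23−6=17 → R
J(9): 9−6=3 → D
I(8): 8−6=2 → C
P(15): 15−6=9 → J
S(18): 18−6=12 → M
S(18): 18−6=12 → M
R(17): 17−6=11 → L
I(8): 8−6=2 → C
L(11): 11−6=5 → F
J(9): 9−6=3 → D
L(11): 11−6=5 → F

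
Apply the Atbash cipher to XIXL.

X(23) → C(2)
I(8) → R(17)
X(23) → C(2)
L(11) → O(14)

CRCO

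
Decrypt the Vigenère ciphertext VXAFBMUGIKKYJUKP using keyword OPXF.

Repeat the key across the ciphertext: OPXFOPXFOPXFOPXF
V(21)−O(14): 7 → H
X(23)−P(15): 8 → I
A(0)−X(23): -23≡3 → D
F(5)−F(5): 0 → A
B(1)−O(14): -13≡13 → N
M(12)−P(15): -3≡23 → X
U(20)−X(23): -3≡23 → X
G(6)−F(5): 1 → B
I(8)−O(14): -6≡20 → U
K(10)−P(15): -5≡21 → V
K(10)−X(23): -13≡13 → N
Y(24)−F(5): 19 → T
J(9)−O(14): -5≡21 → V
U(20)−P(15): 5 → F
K(10)−X(23): -13≡13 → N
P(15)−F(5): 10 → K

HIDANXXBUVNTVFNK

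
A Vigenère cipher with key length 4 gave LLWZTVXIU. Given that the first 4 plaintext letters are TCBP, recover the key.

SJVK

Subtract each crib letter from the matching ciphertext letter (mod 26):
L(11)−T(19)=-8≡18 → S
L(11)−C(2)=9 → J
W(22)−B(1)=21 → V
Z(25)−P(15)=10 → K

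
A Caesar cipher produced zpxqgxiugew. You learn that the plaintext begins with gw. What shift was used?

From the crib: z(25)−g(6)=19, so the shift is 19.

19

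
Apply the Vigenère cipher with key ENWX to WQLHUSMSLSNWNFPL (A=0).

Repeat the key across the message: ENWXENWXENWXENWX
W(22)+E(4): 26≡0 → A
Q(16)+N(13): 29≡3 → D
L(11)+W(22): 33≡7 → H
H(7)+X(23): 30≡4 → E
U(20)+E(4): 24 → Y
S(18)+N(13): 31≡5 → F
M(12)+W(22): 34≡8 → I
S(18)+X(23): 41≡15 → P
L(11)+E(4): 15 → P
S(18)+N(13): 31≡5 → F
N(13)+W(22): 35≡9 → J
W(22)+X(23): 45≡19 → T
N(13)+E(4): 17 → R
F(5)+N(13): 18 → S
P(15)+W(22): 37≡11 → L
L(11)+X(23): 34≡8 → I

ADHEYFIPPFJTRSLI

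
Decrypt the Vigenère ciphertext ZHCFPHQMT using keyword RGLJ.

Repeat the key across the ciphertext: RGLJRGLJR
Z(25)−R(17): 8 → I
H(7)−G(6): 1 → B
C(2)−L(11): -9≡17 → R
F(5)−J(9): -4≡22 → W
P(15)−R(17): -2≡24 → Y
H(7)−G(6): 1 → B
Q(16)−L(11): 5 → F
M(12)−J(9): 3 → D
T(19)−R(17): 2 → C

IBRWYBFDC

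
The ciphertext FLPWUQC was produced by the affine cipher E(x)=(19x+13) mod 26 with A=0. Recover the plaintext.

The inverse of 19 mod 26 is 11, since 19·11=209≡1. Apply D(y)=11·(y−13) mod 26:
F(5): 11·(5−13)=-88≡16 → Q
L(11): 11·(11−13)=-22≡4 → E
P(15): 11·(15−13)=22 → W
W(22): 11·(22−13)=99≡21 → V
U(20): 11·(20−13)=77≡25 → Z
Q(16): 11·(16−13)=33≡7 → H
C(2): 11·(2−13)=-121≡9 → J

QEWVZHJ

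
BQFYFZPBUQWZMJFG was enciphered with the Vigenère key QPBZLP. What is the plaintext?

Repeat the key across the ciphertext: QPBZLPQPBZLPQPBZ
B(1)−Q(16): -15≡11 → L
Q(16)−P(15): 1 → B
F(5)−B(1): 4 → E
Y(24)−Z(25): -1≡25 → Z
F(5)−L(11): -6≡20 → U
Z(25)−P(15): 10 → K
P(15)−Q(16): -1≡25 → Z
B(1)−P(15): -14≡12 → M
U(20)−B(1): 19 → T
Q(16)−Z(25): -9≡17 → R
W(22)−L(11): 11 → L
Z(25)−P(15): 10 → K
M(12)−Q(16): -4≡22 → W
J(9)−P(15): -6≡20 → U
F(5)−B(1): 4 → E
G(6)−Z(25): -19≡7 → H

LBEZUKZMTRLKWUEH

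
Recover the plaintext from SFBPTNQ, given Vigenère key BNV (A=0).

RSGOGSP

Repeat the key across the ciphertext: BNVBNVB
S(18)−B(1): 17 → R
F(5)−N(13): -8≡18 → S
B(1)−V(21): -20≡6 → G
P(15)−B(1): 14 → O
T(19)−N(13): 6 → G
N(13)−V(21): -8≡18 → S
Q(16)−B(1): 15 → P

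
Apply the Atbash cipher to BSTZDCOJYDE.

YHGAWXLQBWV

B(1) → Y(24)
S(18) → H(7)
T(19) → G(6)
Z(25) → A(0)
D(3) → W(22)
C(2) → X(23)
O(14) → L(11)
J(9) → Q(16)
Y(24) → B(1)
D(3) → W(22)
E(4) → V(21)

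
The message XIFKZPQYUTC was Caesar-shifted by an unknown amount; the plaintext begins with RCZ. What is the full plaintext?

From the crib: X(23)−R(17)=6, so the shift is 6.
Subtract 6 from each ciphertext letter:
X(23): 23−6=17 → R
I(8): 8−6=2 → C
F(5): 5−6=-1≡25 → Z
K(10): 10−6=4 → E
Z(25): 25−6=19 → T
P(15): 15−6=9 → J
Q(16): 16−6=10 → K
Y(24): 24−6=18 → S
U(20): 20−6=14 → O
T(19): 19−6=13 → N
C(2): 2−6=-4≡22 → W

RCZETJKSONW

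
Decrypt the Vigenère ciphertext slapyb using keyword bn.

Repeat the key across the ciphertext: bnbnbn
s(18)−b(1): 17 → r
l(11)−n(13): -2≡24 → y
a(0)−b(1): -1≡25 → z
p(15)−n(13): 2 → c
y(24)−b(1): 23 → x
b(1)−n(13): -12≡14 → o

ryzcxo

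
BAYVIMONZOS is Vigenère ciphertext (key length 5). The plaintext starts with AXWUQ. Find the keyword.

Subtract each crib letter from the matching ciphertext letter (mod 26):
B(1)−A(0)=1 → B
A(0)−X(23)=-23≡3 → D
Y(24)−W(22)=2 → C
V(21)−U(20)=1 → B
I(8)−Q(16)=-8≡18 → S

BDCBS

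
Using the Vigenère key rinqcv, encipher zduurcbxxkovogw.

Repeat the key across the message: rinqcvrinqcvrin
z(25)+r(17): 42≡16 → q
d(3)+i(8): 11 → l
u(20)+n(13): 33≡7 → h
u(20)+q(16): 36≡10 → k
r(17)+c(2): 19 → t
c(2)+v(21): 23 → x
b(1)+r(17): 18 → s
x(23)+i(8): 31≡5 → f
x(23)+n(13): 36≡10 → k
k(10)+q(16): 26≡0 → a
o(14)+c(2): 16 → q
v(21)+v(21): 42≡16 → q
o(14)+r(17): 31≡5 → f
g(6)+i(8): 14 → o
w(22)+n(13): 35≡9 → j

qlhktxsfkaqqfoj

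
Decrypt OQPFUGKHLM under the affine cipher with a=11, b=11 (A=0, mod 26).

The inverse of 11 mod 26 is 19, since 11·19=209≡1. Apply D(y)=19·(y−11) mod 26:
O(14): 19·(14−11)=57≡5 → F
Q(16): 19·(16−11)=95≡17 → R
P(15): 19·(15−11)=76≡24 → Y
F(5): 19·(5−11)=-114≡16 → Q
U(20): 19·(20−11)=171≡15 → P
G(6): 19·(6−11)=-95≡9 → J
K(10): 19·(10−11)=-19≡7 → H
H(7): 19·(7−11)=-76≡2 → C
L(11): 19·(11−11)=0 → A
M(12): 19·(12−11)=19 → T

FRYQPJHCAT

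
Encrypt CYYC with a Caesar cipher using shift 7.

C(2): 2+7=9 → J
Y(24): 24+7=31≡5 → F
Y(24): 24+7=31≡5 → F
C(2): 2+7=9 → J

JFFJ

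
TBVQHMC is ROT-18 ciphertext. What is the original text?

T(19): 19−18=1 → B
B(1): 1−18=-17≡9 → J
V(21): 21−18=3 → D
Q(16): 16−18=-2≡24 → Y
H(7): 7−18=-11≡15 → P
M(12): 12−18=-6≡20 → U
C(2): 2−18=-16≡10 → K

BJDYPUK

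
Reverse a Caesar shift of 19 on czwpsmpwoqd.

jgdwztwdvxk

c(2): 2−19=-17≡9 → j
z(25): 25−19=6 → g
w(22): 22−19=3 → d
p(15): 15−19=-4≡22 → w
s(18): 18−19=-1≡25 → z
m(12): 12−19=-7≡19 → t
p(15): 15−19=-4≡22 → w
w(22): 22−19=3 → d
o(14): 14−19=-5≡21 → v
q(16): 16−19=-3≡23 → x
d(3): 3−19=-16≡10 → k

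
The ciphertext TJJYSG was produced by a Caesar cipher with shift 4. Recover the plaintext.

PFFUOC

T(19): 19−4=15 → P
J(9): 9−4=5 → F
J(9): 9−4=5 → F
Y(24): 24−4=20 → U
S(18): 18−4=14 → O
G(6): 6−4=2 → C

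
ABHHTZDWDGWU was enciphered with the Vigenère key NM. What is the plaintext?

NPUVGNQKQUJI

Repeat the key across the ciphertext: NMNMNMNMNMNM
A(0)−N(13): -13≡13 → N
B(1)−M(12): -11≡15 → P
H(7)−N(13): -6≡20 → U
H(7)−M(12): -5≡21 → V
T(19)−N(13): 6 → G
Z(25)−M(12): 13 → N
D(3)−N(13): -10≡16 → Q
W(22)−M(12): 10 → K
D(3)−N(13): -10≡16 → Q
G(6)−M(12): -6≡20 → U
W(22)−N(13): 9 → J
U(20)−M(12): 8 → I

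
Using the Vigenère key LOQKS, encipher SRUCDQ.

Repeat the key across the message: LOQKSL
S(18)+L(11): 29≡3 → D
R(17)+O(14): 31≡5 → F
U(20)+Q(16): 36≡10 → K
C(2)+K(10): 12 → M
D(3)+S(18): 21 → V
Q(16)+L(11): 27≡1 → B

DFKMVB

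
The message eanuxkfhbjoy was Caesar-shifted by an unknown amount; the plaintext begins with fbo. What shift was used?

25

From the crib: e(4)−f(5)=-1≡25, so the shift is 25.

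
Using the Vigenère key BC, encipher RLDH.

SNEJ

Repeat the key across the message: BCBC
R(17)+B(1): 18 → S
L(11)+C(2): 13 → N
D(3)+B(1): 4 → E
H(7)+C(2): 9 → J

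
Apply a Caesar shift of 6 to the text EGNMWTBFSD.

KMTSCZHLYJ

E(4): 4+6=10 → K
G(6): 6+6=12 → M
N(13): 13+6=19 → T
M(12): 12+6=18 → S
W(22): 22+6=28≡2 → C
T(19): 19+6=25 → Z
B(1): 1+6=7 → H
F(5): 5+6=11 → L
S(18): 18+6=24 → Y
D(3): 3+6=9 → J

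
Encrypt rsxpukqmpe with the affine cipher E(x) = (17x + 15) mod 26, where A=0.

sjqkrdblkf

r(17): 17·17+15=304≡18 → s
s(18): 17·18+15=321≡9 → j
x(23): 17·23+15=406≡16 → q
p(15): 17·15+15=270≡10 → k
u(20): 17·20+15=355≡17 → r
k(10): 17·10+15=185≡3 → d
q(16): 17·16+15=287≡1 → b
m(12): 17·12+15=219≡11 → l
p(15): 17·15+15=270≡10 → k
e(4): 17·4+15=83≡5 → f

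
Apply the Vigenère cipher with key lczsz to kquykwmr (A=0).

vstqjhoq

Repeat the key across the message: lczszlcz
k(10)+l(11): 21 → v
q(16)+c(2): 18 → s
u(20)+z(25): 45≡19 → t
y(24)+s(18): 42≡16 → q
k(10)+z(25): 35≡9 → j
w(22)+l(11): 33≡7 → h
m(12)+c(2): 14 → o
r(17)+z(25): 42≡16 → q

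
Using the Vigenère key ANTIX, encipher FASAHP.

FNLIEP

Repeat the key across the message: ANTIXA
F(5)+A(0): 5 → F
A(0)+N(13): 13 → N
S(18)+T(19): 37≡11 → L
A(0)+I(8): 8 → I
H(7)+X(23): 30≡4 → E
P(15)+A(0): 15 → P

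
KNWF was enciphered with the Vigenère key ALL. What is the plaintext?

Repeat the key across the ciphertext: ALLA
K(10)−A(0): 10 → K
N(13)−L(11): 2 → C
W(22)−L(11): 11 → L
F(5)−A(0): 5 → F

KCLF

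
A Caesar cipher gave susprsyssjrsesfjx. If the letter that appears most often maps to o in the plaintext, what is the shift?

4

The most frequent ciphertext letter is s (appears 7 times).
s is position 18; o is position 14.
Shift = 4.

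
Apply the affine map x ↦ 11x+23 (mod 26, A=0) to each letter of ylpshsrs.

y(24): 11·24+23=287≡1 → b
l(11): 11·11+23=144≡14 → o
p(15): 11·15+23=188≡6 → g
s(18): 11·18+23=221≡13 → n
h(7): 11·7+23=100≡22 → w
s(18): 11·18+23=221≡13 → n
r(17): 11·17+23=210≡2 → c
s(18): 11·18+23=221≡13 → n

bognwncn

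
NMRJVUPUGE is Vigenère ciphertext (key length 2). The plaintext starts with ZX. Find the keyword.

OP

Subtract each crib letter from the matching ciphertext letter (mod 26):
N(13)−Z(25)=-12≡14 → O
M(12)−X(23)=-11≡15 → P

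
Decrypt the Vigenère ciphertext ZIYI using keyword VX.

ELDL

Repeat the key across the ciphertext: VXVX
Z(25)−V(21): 4 → E
I(8)−X(23): -15≡11 → L
Y(24)−V(21): 3 → D
I(8)−X(23): -15≡11 → L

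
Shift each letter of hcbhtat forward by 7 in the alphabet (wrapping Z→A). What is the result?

h(7): 7+7=14 → o
c(2): 2+7=9 → j
b(1): 1+7=8 → i
h(7): 7+7=14 → o
t(19): 19+7=26≡0 → a
a(0): 0+7=7 → h
t(19): 19+7=26≡0 → a

ojioaha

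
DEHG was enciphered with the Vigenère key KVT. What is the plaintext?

Repeat the key across the ciphertext: KVTK
D(3)−K(10): -7≡19 → T
E(4)−V(21): -17≡9 → J
H(7)−T(19): -12≡14 → O
G(6)−K(10): -4≡22 → W

TJOW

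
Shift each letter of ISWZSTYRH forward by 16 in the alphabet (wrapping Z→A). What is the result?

YIMPIJOHX

I(8): 8+16=24 → Y
S(18): 18+16=34≡8 → I
W(22): 22+16=38≡12 → M
Z(25): 25+16=41≡15 → P
S(18): 18+16=34≡8 → I
T(19): 19+16=35≡9 → J
Y(24): 24+16=40≡14 → O
R(17): 17+16=33≡7 → H
H(7): 7+16=23 → X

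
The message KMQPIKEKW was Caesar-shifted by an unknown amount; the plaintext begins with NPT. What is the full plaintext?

From the crib: K(10)−N(13)=-3≡23, so the shift is 23.
Subtract 23 from each ciphertext letter:
K(10): 10−23=-13≡13 → N
M(12): 12−23=-11≡15 → P
Q(16): 16−23=-7≡19 → T
P(15): 15−23=-8≡18 → S
I(8): 8−23=-15≡11 → L
K(10): 10−23=-13≡13 → N
E(4): 4−23=-19≡7 → H
K(10): 10−23=-13≡13 → N
W(22): 22−23=-1≡25 → Z

NPTSLNHNZ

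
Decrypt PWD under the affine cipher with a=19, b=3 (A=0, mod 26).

The inverse of 19 mod 26 is 11, since 19·11=209≡1. Apply D(y)=11·(y−3) mod 26:
P(15): 11·(15−3)=132≡2 → C
W(22): 11·(22−3)=209≡1 → B
D(3): 11·(3−3)=0 → A

CBA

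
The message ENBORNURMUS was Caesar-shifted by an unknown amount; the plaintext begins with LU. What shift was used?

19

From the crib: E(4)−L(11)=-7≡19, so the shift is 19.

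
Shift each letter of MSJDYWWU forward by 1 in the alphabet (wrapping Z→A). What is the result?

NTKEZXXV

M(12): 12+1=13 → N
S(18): 18+1=19 → T
J(9): 9+1=10 → K
D(3): 3+1=4 → E
Y(24): 24+1=25 → Z
W(22): 22+1=23 → X
W(22): 22+1=23 → X
U(20): 20+1=21 → V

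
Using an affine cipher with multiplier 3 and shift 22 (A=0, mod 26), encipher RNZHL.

VJTRD

R(17): 3·17+22=73≡21 → V
N(13): 3·13+22=61≡9 → J
Z(25): 3·25+22=97≡19 → T
H(7): 3·7+22=43≡17 → R
L(11): 3·11+22=55≡3 → D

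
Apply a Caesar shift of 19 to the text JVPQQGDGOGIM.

COIJJZWZHZBF

J(9): 9+19=28≡2 → C
V(21): 21+19=40≡14 → O
P(15): 15+19=34≡8 → I
Q(16): 16+19=35≡9 → J
Q(16): 16+19=35≡9 → J
G(6): 6+19=25 → Z
D(3): 3+19=22 → W
G(6): 6+19=25 → Z
O(14): 14+19=33≡7 → H
G(6): 6+19=25 → Z
I(8): 8+19=27≡1 → B
M(12): 12+19=31≡5 → F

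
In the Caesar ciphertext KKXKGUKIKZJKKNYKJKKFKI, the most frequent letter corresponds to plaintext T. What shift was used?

17

The most frequent ciphertext letter is K (appears 11 times).
K is position 10; T is position 19.
Shift = -9≡17.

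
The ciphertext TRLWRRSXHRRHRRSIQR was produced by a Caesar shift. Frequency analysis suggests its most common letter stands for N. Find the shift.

The most frequent ciphertext letter is R (appears 8 times).
R is position 17; N is position 13.
Shift = 4.

4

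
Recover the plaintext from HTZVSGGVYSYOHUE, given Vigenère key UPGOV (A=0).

Repeat the key across the ciphertext: UPGOVUPGOVUPGOV
H(7)−U(20): -13≡13 → N
T(19)−P(15): 4 → E
Z(25)−G(6): 19 → T
V(21)−O(14): 7 → H
S(18)−V(21): -3≡23 → X
G(6)−U(20): -14≡12 → M
G(6)−P(15): -9≡17 → R
V(21)−G(6): 15 → P
Y(24)−O(14): 10 → K
S(18)−V(21): -3≡23 → X
Y(24)−U(20): 4 → E
O(14)−P(15): -1≡25 → Z
H(7)−G(6): 1 → B
U(20)−O(14): 6 → G
E(4)−V(21): -17≡9 → J

NETHXMRPKXEZBGJ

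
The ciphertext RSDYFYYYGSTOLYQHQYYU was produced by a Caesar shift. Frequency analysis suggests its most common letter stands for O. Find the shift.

The most frequent ciphertext letter is Y (appears 7 times).
Y is position 24; O is position 14.
Shift = 10.

10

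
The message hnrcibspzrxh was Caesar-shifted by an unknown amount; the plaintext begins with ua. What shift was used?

From the crib: h(7)−u(20)=-13≡13, so the shift is 13.

13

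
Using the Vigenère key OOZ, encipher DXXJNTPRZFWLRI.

RLWXBSDFYTKKFW

Repeat the key across the message: OOZOOZOOZOOZOO
D(3)+O(14): 17 → R
X(23)+O(14): 37≡11 → L
X(23)+Z(25): 48≡22 → W
J(9)+O(14): 23 → X
N(13)+O(14): 27≡1 → B
T(19)+Z(25): 44≡18 → S
P(15)+O(14): 29≡3 → D
R(17)+O(14): 31≡5 → F
Z(25)+Z(25): 50≡24 → Y
F(5)+O(14): 19 → T
W(22)+O(14): 36≡10 → K
L(11)+Z(25): 36≡10 → K
R(17)+O(14): 31≡5 → F
I(8)+O(14): 22 → W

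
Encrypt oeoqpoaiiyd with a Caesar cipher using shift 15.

o(14): 14+15=29≡3 → d
e(4): 4+15=19 → t
o(14): 14+15=29≡3 → d
q(16): 16+15=31≡5 → f
p(15): 15+15=30≡4 → e
o(14): 14+15=29≡3 → d
a(0): 0+15=15 → p
i(8): 8+15=23 → x
i(8): 8+15=23 → x
y(24): 24+15=39≡13 → n
d(3): 3+15=18 → s

dtdfedpxxns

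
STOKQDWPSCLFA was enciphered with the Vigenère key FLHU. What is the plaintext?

NIHQLSPVNRELV

Repeat the key across the ciphertext: FLHUFLHUFLHUF
S(18)−F(5): 13 → N
T(19)−L(11): 8 → I
O(14)−H(7): 7 → H
K(10)−U(20): -10≡16 → Q
Q(16)−F(5): 11 → L
D(3)−L(11): -8≡18 → S
W(22)−H(7): 15 → P
P(15)−U(20): -5≡21 → V
S(18)−F(5): 13 → N
C(2)−L(11): -9≡17 → R
L(11)−H(7): 4 → E
F(5)−U(20): -15≡11 → L
A(0)−F(5): -5≡21 → V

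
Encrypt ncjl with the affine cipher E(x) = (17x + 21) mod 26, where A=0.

n(13): 17·13+21=242≡8 → i
c(2): 17·2+21=55≡3 → d
j(9): 17·9+21=174≡18 → s
l(11): 17·11+21=208≡0 → a

idsa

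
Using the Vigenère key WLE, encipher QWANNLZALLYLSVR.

MHEJYPVLPHJPOGV

Repeat the key across the message: WLEWLEWLEWLEWLE
Q(16)+W(22): 38≡12 → M
W(22)+L(11): 33≡7 → H
A(0)+E(4): 4 → E
N(13)+W(22): 35≡9 → J
N(13)+L(11): 24 → Y
L(11)+E(4): 15 → P
Z(25)+W(22): 47≡21 → V
A(0)+L(11): 11 → L
L(11)+E(4): 15 → P
L(11)+W(22): 33≡7 → H
Y(24)+L(11): 35≡9 → J
L(11)+E(4): 15 → P
S(18)+W(22): 40≡14 → O
V(21)+L(11): 32≡6 → G
R(17)+E(4): 21 → V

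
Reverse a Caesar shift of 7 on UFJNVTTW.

U(20): 20−7=13 → N
F(5): 5−7=-2≡24 → Y
J(9): 9−7=2 → C
N(13): 13−7=6 → G
V(21): 21−7=14 → O
T(19): 19−7=12 → M
T(19): 19−7=12 → M
W(22): 22−7=15 → P

NYCGOMMP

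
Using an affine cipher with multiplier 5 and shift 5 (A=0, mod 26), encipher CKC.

PDP

C(2): 5·2+5=15 → P
K(10): 5·10+5=55≡3 → D
C(2): 5·2+5=15 → P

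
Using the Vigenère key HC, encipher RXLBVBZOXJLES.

Repeat the key across the message: HCHCHCHCHCHCH
R(17)+H(7): 24 → Y
X(23)+C(2): 25 → Z
L(11)+H(7): 18 → S
B(1)+C(2): 3 → D
V(21)+H(7): 28≡2 → C
B(1)+C(2): 3 → D
Z(25)+H(7): 32≡6 → G
O(14)+C(2): 16 → Q
X(23)+H(7): 30≡4 → E
J(9)+C(2): 11 → L
L(11)+H(7): 18 → S
E(4)+C(2): 6 → G
S(18)+H(7): 25 → Z

YZSDCDGQELSGZ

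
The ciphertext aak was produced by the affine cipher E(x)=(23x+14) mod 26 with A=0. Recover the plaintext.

wwk

The inverse of 23 mod 26 is 17, since 23·17=391≡1. Apply D(y)=17·(y−14) mod 26:
a(0): 17·(0−14)=-238≡22 → w
a(0): 17·(0−14)=-238≡22 → w
k(10): 17·(10−14)=-68≡10 → k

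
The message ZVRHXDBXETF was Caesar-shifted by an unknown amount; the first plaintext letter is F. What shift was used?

From the crib: Z(25)−F(5)=20, so the shift is 20.

20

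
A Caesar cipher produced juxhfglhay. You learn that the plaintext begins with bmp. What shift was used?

8

From the crib: j(9)−b(1)=8, so the shift is 8.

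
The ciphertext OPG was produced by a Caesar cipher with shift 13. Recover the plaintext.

O(14): 14−13=1 → B
P(15): 15−13=2 → C
G(6): 6−13=-7≡19 → T

BCT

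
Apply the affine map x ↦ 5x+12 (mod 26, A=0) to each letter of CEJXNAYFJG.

WGFXZMCLFQ

C(2): 5·2+12=22 → W
E(4): 5·4+12=32≡6 → G
J(9): 5·9+12=57≡5 → F
X(23): 5·23+12=127≡23 → X
N(13): 5·13+12=77≡25 → Z
A(0): 5·0+12=12 → M
Y(24): 5·24+12=132≡2 → C
F(5): 5·5+12=37≡11 → L
J(9): 5·9+12=57≡5 → F
G(6): 5·6+12=42≡16 → Q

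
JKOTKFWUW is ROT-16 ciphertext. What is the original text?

J(9): 9−16=-7≡19 → T
K(10): 10−16=-6≡20 → U
O(14): 14−16=-2≡24 → Y
T(19): 19−16=3 → D
K(10): 10−16=-6≡20 → U
F(5): 5−16=-11≡15 → P
W(22): 22−16=6 → G
U(20): 20−16=4 → E
W(22): 22−16=6 → G

TUYDUPGEG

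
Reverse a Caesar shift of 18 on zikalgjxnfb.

z(25): 25−18=7 → h
i(8): 8−18=-10≡16 → q
k(10): 10−18=-8≡18 → s
a(0): 0−18=-18≡8 → i
l(11): 11−18=-7≡19 → t
g(6): 6−18=-12≡14 → o
j(9): 9−18=-9≡17 → r
x(23): 23−18=5 → f
n(13): 13−18=-5≡21 → v
f(5): 5−18=-13≡13 → n
b(1): 1−18=-17≡9 → j

hqsitorfvnj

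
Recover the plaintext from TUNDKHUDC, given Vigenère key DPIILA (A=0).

QFFVZHROU

Repeat the key across the ciphertext: DPIILADPI
T(19)−D(3): 16 → Q
U(20)−P(15): 5 → F
N(13)−I(8): 5 → F
D(3)−I(8): -5≡21 → V
K(10)−L(11): -1≡25 → Z
H(7)−A(0): 7 → H
U(20)−D(3): 17 → R
D(3)−P(15): -12≡14 → O
C(2)−I(8): -6≡20 → U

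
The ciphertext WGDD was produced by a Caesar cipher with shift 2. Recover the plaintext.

W(22): 22−2=20 → U
G(6): 6−2=4 → E
D(3): 3−2=1 → B
D(3): 3−2=1 → B

UEBB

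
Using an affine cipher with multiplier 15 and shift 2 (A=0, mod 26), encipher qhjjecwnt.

q(16): 15·16+2=242≡8 → i
h(7): 15·7+2=107≡3 → d
j(9): 15·9+2=137≡7 → h
j(9): 15·9+2=137≡7 → h
e(4): 15·4+2=62≡10 → k
c(2): 15·2+2=32≡6 → g
w(22): 15·22+2=332≡20 → u
n(13): 15·13+2=197≡15 → p
t(19): 15·19+2=287≡1 → b

idhhkgupb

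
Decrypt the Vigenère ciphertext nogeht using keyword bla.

Repeat the key across the ciphertext: blabla
n(13)−b(1): 12 → m
o(14)−l(11): 3 → d
g(6)−a(0): 6 → g
e(4)−b(1): 3 → d
h(7)−l(11): -4≡22 → w
t(19)−a(0): 19 → t

mdgdwt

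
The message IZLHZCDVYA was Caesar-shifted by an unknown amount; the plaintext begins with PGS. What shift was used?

19

From the crib: I(8)−P(15)=-7≡19, so the shift is 19.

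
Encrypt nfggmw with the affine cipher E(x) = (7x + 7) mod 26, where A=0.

n(13): 7·13+7=98≡20 → u
f(5): 7·5+7=42≡16 → q
g(6): 7·6+7=49≡23 → x
g(6): 7·6+7=49≡23 → x
m(12): 7·12+7=91≡13 → n
w(22): 7·22+7=161≡5 → f

uqxxnf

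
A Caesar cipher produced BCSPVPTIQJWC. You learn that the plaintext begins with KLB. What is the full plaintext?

KLBYEYCRZSFL

From the crib: B(1)−K(10)=-9≡17, so the shift is 17.
Subtract 17 from each ciphertext letter:
B(1): 1−17=-16≡10 → K
C(2): 2−17=-15≡11 → L
S(18): 18−17=1 → B
P(15): 15−17=-2≡24 → Y
V(21): 21−17=4 → E
P(15): 15−17=-2≡24 → Y
T(19): 19−17=2 → C
I(8): 8−17=-9≡17 → R
Q(16): 16−17=-1≡25 → Z
J(9): 9−17=-8≡18 → S
W(22): 22−17=5 → F
C(2): 2−17=-15≡11 → L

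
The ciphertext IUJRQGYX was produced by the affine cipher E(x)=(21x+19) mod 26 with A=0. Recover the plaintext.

XFCQLNZU

The inverse of 21 mod 26 is 5, since 21·5=105≡1. Apply D(y)=5·(y−19) mod 26:
I(8): 5·(8−19)=-55≡23 → X
U(20): 5·(20−19)=5 → F
J(9): 5·(9−19)=-50≡2 → C
R(17): 5·(17−19)=-10≡16 → Q
Q(16): 5·(16−19)=-15≡11 → L
G(6): 5·(6−19)=-65≡13 → N
Y(24): 5·(24−19)=25 → Z
X(23): 5·(23−19)=20 → U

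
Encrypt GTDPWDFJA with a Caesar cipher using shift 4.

KXHTAHJNE

G(6): 6+4=10 → K
T(19): 19+4=23 → X
D(3): 3+4=7 → H
P(15): 15+4=19 → T
W(22): 22+4=26≡0 → A
D(3): 3+4=7 → H
F(5): 5+4=9 → J
J(9): 9+4=13 → N
A(0): 0+4=4 → E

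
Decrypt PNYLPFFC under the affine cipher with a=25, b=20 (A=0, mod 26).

FHWJFPPS

The inverse of 25 mod 26 is 25, since 25·25=625≡1. Apply D(y)=25·(y−20) mod 26:
P(15): 25·(15−20)=-125≡5 → F
N(13): 25·(13−20)=-175≡7 → H
Y(24): 25·(24−20)=100≡22 → W
L(11): 25·(11−20)=-225≡9 → J
P(15): 25·(15−20)=-125≡5 → F
F(5): 25·(5−20)=-375≡15 → P
F(5): 25·(5−20)=-375≡15 → P
C(2): 25·(2−20)=-450≡18 → S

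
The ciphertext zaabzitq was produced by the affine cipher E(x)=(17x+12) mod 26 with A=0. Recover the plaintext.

The inverse of 17 mod 26 is 23, since 17·23=391≡1. Apply D(y)=23·(y−12) mod 26:
z(25): 23·(25−12)=299≡13 → n
a(0): 23·(0−12)=-276≡10 → k
a(0): 23·(0−12)=-276≡10 → k
b(1): 23·(1−12)=-253≡7 → h
z(25): 23·(25−12)=299≡13 → n
i(8): 23·(8−12)=-92≡12 → m
t(19): 23·(19−12)=161≡5 → f
q(16): 23·(16−12)=92≡14 → o

nkkhnmfo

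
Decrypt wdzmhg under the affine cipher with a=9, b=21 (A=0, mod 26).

dymzkh

The inverse of 9 mod 26 is 3, since 9·3=27≡1. Apply D(y)=3·(y−21) mod 26:
w(22): 3·(22−21)=3 → d
d(3): 3·(3−21)=-54≡24 → y
z(25): 3·(25−21)=12 → m
m(12): 3·(12−21)=-27≡25 → z
h(7): 3·(7−21)=-42≡10 → k
g(6): 3·(6−21)=-45≡7 → h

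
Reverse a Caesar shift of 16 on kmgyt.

k(10): 10−16=-6≡20 → u
m(12): 12−16=-4≡22 → w
g(6): 6−16=-10≡16 → q
y(24): 24−16=8 → i
t(19): 19−16=3 → d

uwqid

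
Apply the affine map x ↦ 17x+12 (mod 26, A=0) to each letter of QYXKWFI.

YENAWTS

Q(16): 17·16+12=284≡24 → Y
Y(24): 17·24+12=420≡4 → E
X(23): 17·23+12=403≡13 → N
K(10): 17·10+12=182≡0 → A
W(22): 17·22+12=386≡22 → W
F(5): 17·5+12=97≡19 → T
I(8): 17·8+12=148≡18 → S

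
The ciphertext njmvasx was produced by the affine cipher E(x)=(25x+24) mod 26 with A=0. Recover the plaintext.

The inverse of 25 mod 26 is 25, since 25·25=625≡1. Apply D(y)=25·(y−24) mod 26:
n(13): 25·(13−24)=-275≡11 → l
j(9): 25·(9−24)=-375≡15 → p
m(12): 25·(12−24)=-300≡12 → m
v(21): 25·(21−24)=-75≡3 → d
a(0): 25·(0−24)=-600≡24 → y
s(18): 25·(18−24)=-150≡6 → g
x(23): 25·(23−24)=-25≡1 → b

lpmdygb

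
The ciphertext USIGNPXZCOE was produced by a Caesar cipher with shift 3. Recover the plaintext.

RPFDKMUWZLB

U(20): 20−3=17 → R
S(18): 18−3=15 → P
I(8): 8−3=5 → F
G(6): 6−3=3 → D
N(13): 13−3=10 → K
P(15): 15−3=12 → M
X(23): 23−3=20 → U
Z(25): 25−3=22 → W
C(2): 2−3=-1≡25 → Z
O(14): 14−3=11 → L
E(4): 4−3=1 → B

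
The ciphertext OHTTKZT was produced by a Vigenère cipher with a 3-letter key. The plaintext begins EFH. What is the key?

Subtract each crib letter from the matching ciphertext letter (mod 26):
O(14)−E(4)=10 → K
H(7)−F(5)=2 → C
T(19)−H(7)=12 → M

KCM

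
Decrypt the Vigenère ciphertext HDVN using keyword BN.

Repeat the key across the ciphertext: BNBN
H(7)−B(1): 6 → G
D(3)−N(13): -10≡16 → Q
V(21)−B(1): 20 → U
N(13)−N(13): 0 → A

GQUA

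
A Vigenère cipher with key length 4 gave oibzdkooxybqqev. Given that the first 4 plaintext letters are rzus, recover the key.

Subtract each crib letter from the matching ciphertext letter (mod 26):
o(14)−r(17)=-3≡23 → x
i(8)−z(25)=-17≡9 → j
b(1)−u(20)=-19≡7 → h
z(25)−s(18)=7 → h

xjhh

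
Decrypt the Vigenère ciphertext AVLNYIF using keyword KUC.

Repeat the key across the ciphertext: KUCKUCK
A(0)−K(10): -10≡16 → Q
V(21)−U(20): 1 → B
L(11)−C(2): 9 → J
N(13)−K(10): 3 → D
Y(24)−U(20): 4 → E
I(8)−C(2): 6 → G
F(5)−K(10): -5≡21 → V

QBJDEGV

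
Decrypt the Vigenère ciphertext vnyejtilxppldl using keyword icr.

Repeat the key across the ciphertext: icricricricric
v(21)−i(8): 13 → n
n(13)−c(2): 11 → l
y(24)−r(17): 7 → h
e(4)−i(8): -4≡22 → w
j(9)−c(2): 7 → h
t(19)−r(17): 2 → c
i(8)−i(8): 0 → a
l(11)−c(2): 9 → j
x(23)−r(17): 6 → g
p(15)−i(8): 7 → h
p(15)−c(2): 13 → n
l(11)−r(17): -6≡20 → u
d(3)−i(8): -5≡21 → v
l(11)−c(2): 9 → j

nlhwhcajghnuvj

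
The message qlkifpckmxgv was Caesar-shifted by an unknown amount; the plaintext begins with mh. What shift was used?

From the crib: q(16)−m(12)=4, so the shift is 4.

4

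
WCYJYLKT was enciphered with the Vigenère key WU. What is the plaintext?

Repeat the key across the ciphertext: WUWUWUWU
W(22)−W(22): 0 → A
C(2)−U(20): -18≡8 → I
Y(24)−W(22): 2 → C
J(9)−U(20): -11≡15 → P
Y(24)−W(22): 2 → C
L(11)−U(20): -9≡17 → R
K(10)−W(22): -12≡14 → O
T(19)−U(20): -1≡25 → Z

AICPCROZ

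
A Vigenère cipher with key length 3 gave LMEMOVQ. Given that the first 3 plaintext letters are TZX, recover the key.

Subtract each crib letter from the matching ciphertext letter (mod 26):
L(11)−T(19)=-8≡18 → S
M(12)−Z(25)=-13≡13 → N
E(4)−X(23)=-19≡7 → H

SNH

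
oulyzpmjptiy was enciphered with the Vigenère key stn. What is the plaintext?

Repeat the key across the ciphertext: stnstnstnstn
o(14)−s(18): -4≡22 → w
u(20)−t(19): 1 → b
l(11)−n(13): -2≡24 → y
y(24)−s(18): 6 → g
z(25)−t(19): 6 → g
p(15)−n(13): 2 → c
m(12)−s(18): -6≡20 → u
j(9)−t(19): -10≡16 → q
p(15)−n(13): 2 → c
t(19)−s(18): 1 → b
i(8)−t(19): -11≡15 → p
y(24)−n(13): 11 → l

wbyggcuqcbpl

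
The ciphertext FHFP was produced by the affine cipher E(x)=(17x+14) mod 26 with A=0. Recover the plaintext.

The inverse of 17 mod 26 is 23, since 17·23=391≡1. Apply D(y)=23·(y−14) mod 26:
F(5): 23·(5−14)=-207≡1 → B
H(7): 23·(7−14)=-161≡21 → V
F(5): 23·(5−14)=-207≡1 → B
P(15): 23·(15−14)=23 → X

BVBX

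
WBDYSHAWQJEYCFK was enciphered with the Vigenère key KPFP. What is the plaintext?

MMYJISVHGUZJSQF

Repeat the key across the ciphertext: KPFPKPFPKPFPKPF
W(22)−K(10): 12 → M
B(1)−P(15): -14≡12 → M
D(3)−F(5): -2≡24 → Y
Y(24)−P(15): 9 → J
S(18)−K(10): 8 → I
H(7)−P(15): -8≡18 → S
A(0)−F(5): -5≡21 → V
W(22)−P(15): 7 → H
Q(16)−K(10): 6 → G
J(9)−P(15): -6≡20 → U
E(4)−F(5): -1≡25 → Z
Y(24)−P(15): 9 → J
C(2)−K(10): -8≡18 → S
F(5)−P(15): -10≡16 → Q
K(10)−F(5): 5 → F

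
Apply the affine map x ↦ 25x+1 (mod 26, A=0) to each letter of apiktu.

a(0): 25·0+1=1 → b
p(15): 25·15+1=376≡12 → m
i(8): 25·8+1=201≡19 → t
k(10): 25·10+1=251≡17 → r
t(19): 25·19+1=476≡8 → i
u(20): 25·20+1=501≡7 → h

bmtrih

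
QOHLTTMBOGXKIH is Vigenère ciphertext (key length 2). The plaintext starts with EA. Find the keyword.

MO

Subtract each crib letter from the matching ciphertext letter (mod 26):
Q(16)−E(4)=12 → M
O(14)−A(0)=14 → O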